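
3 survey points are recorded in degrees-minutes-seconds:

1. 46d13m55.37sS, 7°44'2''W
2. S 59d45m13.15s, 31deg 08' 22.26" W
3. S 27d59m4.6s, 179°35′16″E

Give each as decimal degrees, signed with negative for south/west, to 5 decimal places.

Point 1:
  Lat: 46 + 13/60 + 55.37/3600 = 46.232047
  hemisphere S, so the sign is −
  Lon: 7 + 44/60 + 2/3600 = 7.733889
  hemisphere W, so the sign is −
Point 2:
  φ: 45′ + 13.15″ = 45.21917′; 59 + 45.21917/60 = 59.753653
  S ⇒ negate
  Lon: 31 + 8/60 + 22.26/3600 = 31.139517
  hemisphere W, so the sign is −
Point 3:
  φ: 27° + 59/60 + 4.6/3600 = 27 + 0.983333 + 0.001278 = 27.984611
  S → negative
  Lon: 179 + 35/60 + 16/3600 = 179.587778
  E → positive

1. -46.23205, -7.73389
2. -59.75365, -31.13952
3. -27.98461, 179.58778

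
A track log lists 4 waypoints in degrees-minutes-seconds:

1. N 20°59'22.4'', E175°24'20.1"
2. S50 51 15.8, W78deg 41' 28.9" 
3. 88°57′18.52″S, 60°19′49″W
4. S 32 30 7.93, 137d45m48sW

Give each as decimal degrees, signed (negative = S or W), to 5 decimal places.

1. 20.98956, 175.40558
2. -50.85439, -78.69136
3. -88.95514, -60.33028
4. -32.50220, -137.76333

Point 1:
  Latitude: 20° + 59/60 + 22.4/3600 = 20 + 0.983333 + 0.006222 = 20.989556
  N ⇒ keep positive
  Lon: 175 + 24/60 + 20.1/3600 = 175.405583
  E ⇒ keep positive
Point 2:
  Lat: 50 + 51/60 + 15.8/3600 = 50.854389
  S ⇒ negate
  λ: 78° + 41/60 + 28.9/3600 = 78 + 0.683333 + 0.008028 = 78.691361
  W ⇒ negate
Point 3:
  Latitude: 57′ + 18.52″ = 57.30867′; 88 + 57.30867/60 = 88.955144
  S → negative
  Longitude: 19′ + 49″ = 19.81667′; 60 + 19.81667/60 = 60.330278
  W ⇒ negate
Point 4:
  φ: 32 + 30/60 + 7.93/3600 = 32.502203
  S ⇒ negate
  λ: 45′ + 48″ = 45.80000′; 137 + 45.80000/60 = 137.763333
  W → negative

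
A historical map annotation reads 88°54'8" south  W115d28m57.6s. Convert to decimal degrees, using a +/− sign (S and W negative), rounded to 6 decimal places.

Lat: 54′ + 8″ = 54.13333′; 88 + 54.13333/60 = 88.9022222
S → negative
Longitude: 115 + 28/60 + 57.6/3600 = 115.4826667
hemisphere W, so the sign is −

-88.902222, -115.482667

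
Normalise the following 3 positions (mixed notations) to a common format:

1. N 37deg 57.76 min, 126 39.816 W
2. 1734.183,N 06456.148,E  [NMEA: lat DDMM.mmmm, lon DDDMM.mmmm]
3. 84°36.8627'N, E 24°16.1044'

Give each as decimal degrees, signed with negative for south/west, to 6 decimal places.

Point 1:
  Lat: 37 + 57.76/60 = 37.9626667
  N → positive
  Lon: 39.816′ = 0.663600°; total 126.6636000
  W ⇒ negate
Point 2:
  φ: degrees = first 2 digits = 17, minutes = 34.183; 17 + 34.183/60 = 17.5697167
  N ⇒ keep positive
  λ: split at 3 digits → 064° and 56.148′; 64 + 56.148/60 = 64.9358000
  E ⇒ keep positive
Point 3:
  φ: 84 + 36.8627/60 = 84.6143783
  N → positive
  Longitude: 24 + 16.1044/60 = 24.2684067
  E → positive

1. 37.962667, -126.663600
2. 17.569717, 64.935800
3. 84.614378, 24.268407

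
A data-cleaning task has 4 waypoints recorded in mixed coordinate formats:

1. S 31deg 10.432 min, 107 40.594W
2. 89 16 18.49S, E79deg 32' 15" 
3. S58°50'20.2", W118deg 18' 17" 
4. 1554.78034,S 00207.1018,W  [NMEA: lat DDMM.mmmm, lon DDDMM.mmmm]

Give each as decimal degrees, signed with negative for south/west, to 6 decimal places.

Point 1:
  Lat: 10.432′ = 0.173867°; total 31.1738667
  S → negative
  Longitude: 107 + 40.594/60 = 107.6765667
  W ⇒ negate
Point 2:
  Lat: 16′ + 18.49″ = 16.30817′; 89 + 16.30817/60 = 89.2718028
  hemisphere S, so the sign is −
  Lon: 32′ + 15″ = 32.25000′; 79 + 32.25000/60 = 79.5375000
  E → positive
Point 3:
  φ: 58° + 50/60 + 20.2/3600 = 58 + 0.833333 + 0.005611 = 58.8389444
  S → negative
  λ: 18′ + 17″ = 18.28333′; 118 + 18.28333/60 = 118.3047222
  hemisphere W, so the sign is −
Point 4:
  Latitude: degrees = first 2 digits = 15, minutes = 54.78034; 15 + 54.78034/60 = 15.9130057
  hemisphere S, so the sign is −
  Lon: split at 3 digits → 002° and 7.1018′; 2 + 7.1018/60 = 2.1183633
  hemisphere W, so the sign is −

1. -31.173867, -107.676567
2. -89.271803, 79.537500
3. -58.838944, -118.304722
4. -15.913006, -2.118363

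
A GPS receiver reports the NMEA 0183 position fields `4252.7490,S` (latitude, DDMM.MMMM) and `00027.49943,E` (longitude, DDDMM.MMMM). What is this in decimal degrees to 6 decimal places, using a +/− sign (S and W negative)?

-42.879150, 0.458324

φ: degrees = first 2 digits = 42, minutes = 52.749; 42 + 52.749/60 = 42.8791500
S → negative
Lon: degrees = first 3 digits = 0, minutes = 27.49943; 0 + 27.49943/60 = 0.4583238
E ⇒ keep positive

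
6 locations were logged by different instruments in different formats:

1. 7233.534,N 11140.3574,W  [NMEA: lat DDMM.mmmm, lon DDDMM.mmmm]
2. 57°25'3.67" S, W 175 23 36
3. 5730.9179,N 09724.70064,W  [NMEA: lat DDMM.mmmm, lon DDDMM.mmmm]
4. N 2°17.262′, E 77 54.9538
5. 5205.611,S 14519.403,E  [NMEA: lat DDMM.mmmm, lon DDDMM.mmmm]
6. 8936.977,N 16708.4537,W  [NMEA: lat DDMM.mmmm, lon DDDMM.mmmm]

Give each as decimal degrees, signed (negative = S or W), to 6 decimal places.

1. 72.558900, -111.672623
2. -57.417686, -175.393333
3. 57.515298, -97.411677
4. 2.287700, 77.915897
5. -52.093517, 145.323383
6. 89.616283, -167.140895

Point 1:
  Lat: split at 2 digits → 72° and 33.534′; 72 + 33.534/60 = 72.5589000
  N → positive
  Longitude: degrees = first 3 digits = 111, minutes = 40.3574; 111 + 40.3574/60 = 111.6726233
  hemisphere W, so the sign is −
Point 2:
  Latitude: 25′ + 3.67″ = 25.06117′; 57 + 25.06117/60 = 57.4176861
  hemisphere S, so the sign is −
  Lon: 23′ + 36″ = 23.60000′; 175 + 23.60000/60 = 175.3933333
  hemisphere W, so the sign is −
Point 3:
  φ: degrees = first 2 digits = 57, minutes = 30.9179; 57 + 30.9179/60 = 57.5152983
  N → positive
  λ: degrees = first 3 digits = 97, minutes = 24.70064; 97 + 24.70064/60 = 97.4116773
  hemisphere W, so the sign is −
Point 4:
  φ: 2 + 17.262/60 = 2.2877000
  N ⇒ keep positive
  λ: 77 + 54.9538/60 = 77.9158967
  E → positive
Point 5:
  φ: split at 2 digits → 52° and 5.611′; 52 + 5.611/60 = 52.0935167
  S → negative
  Longitude: degrees = first 3 digits = 145, minutes = 19.403; 145 + 19.403/60 = 145.3233833
  E ⇒ keep positive
Point 6:
  Lat: split at 2 digits → 89° and 36.977′; 89 + 36.977/60 = 89.6162833
  N ⇒ keep positive
  λ: degrees = first 3 digits = 167, minutes = 8.4537; 167 + 8.4537/60 = 167.1408950
  W ⇒ negate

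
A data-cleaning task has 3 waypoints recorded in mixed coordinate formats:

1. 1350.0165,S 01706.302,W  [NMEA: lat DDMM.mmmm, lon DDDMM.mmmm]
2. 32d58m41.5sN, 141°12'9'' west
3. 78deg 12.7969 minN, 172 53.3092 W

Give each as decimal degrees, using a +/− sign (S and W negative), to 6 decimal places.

Point 1:
  Lat: degrees = first 2 digits = 13, minutes = 50.0165; 13 + 50.0165/60 = 13.8336083
  S ⇒ negate
  Lon: split at 3 digits → 017° and 6.302′; 17 + 6.302/60 = 17.1050333
  hemisphere W, so the sign is −
Point 2:
  Latitude: 32 + 58/60 + 41.5/3600 = 32.9781944
  N ⇒ keep positive
  Lon: 141° + 12/60 + 9/3600 = 141 + 0.200000 + 0.002500 = 141.2025000
  W ⇒ negate
Point 3:
  φ: 78 + 12.7969/60 = 78.2132817
  N → positive
  λ: 172 + 53.3092/60 = 172.8884867
  W ⇒ negate

1. -13.833608, -17.105033
2. 32.978194, -141.202500
3. 78.213282, -172.888487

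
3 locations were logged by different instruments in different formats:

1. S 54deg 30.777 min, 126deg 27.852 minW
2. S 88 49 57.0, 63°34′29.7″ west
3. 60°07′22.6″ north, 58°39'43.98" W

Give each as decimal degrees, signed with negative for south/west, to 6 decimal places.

Point 1:
  Lat: 30.777′ = 0.512950°; total 54.5129500
  S → negative
  Longitude: 27.852′ = 0.464200°; total 126.4642000
  W ⇒ negate
Point 2:
  Latitude: 88° + 49/60 + 57/3600 = 88 + 0.816667 + 0.015833 = 88.8325000
  S → negative
  λ: 34′ + 29.7″ = 34.49500′; 63 + 34.49500/60 = 63.5749167
  W → negative
Point 3:
  φ: 7′ + 22.6″ = 7.37667′; 60 + 7.37667/60 = 60.1229444
  N ⇒ keep positive
  Lon: 39′ + 43.98″ = 39.73300′; 58 + 39.73300/60 = 58.6622167
  hemisphere W, so the sign is −

1. -54.512950, -126.464200
2. -88.832500, -63.574917
3. 60.122944, -58.662217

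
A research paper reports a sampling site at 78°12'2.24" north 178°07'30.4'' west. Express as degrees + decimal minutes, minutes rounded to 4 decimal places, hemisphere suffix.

φ: seconds/60 = 0.03733; minutes = 12 + 0.03733 = 12.037333
λ: seconds/60 = 0.50667; minutes = 7 + 0.50667 = 7.506667

78° 12.0373′ N, 178° 7.5067′ W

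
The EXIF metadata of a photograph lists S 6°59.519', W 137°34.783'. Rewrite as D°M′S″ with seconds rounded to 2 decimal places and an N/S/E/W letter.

Lat: fractional minutes 0.51900 × 60 = 31.1400″
Longitude: 34.78300′ → 34′ and 0.78300 × 60 = 46.9800″

6°59′31.14″ S, 137°34′46.98″ W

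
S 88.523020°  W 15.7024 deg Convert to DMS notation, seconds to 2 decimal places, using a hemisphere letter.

Latitude: 0.523020° → 31.38120′; 0.38120 × 60 = 22.8720″
Longitude: whole degrees 15; 42.14400′ → 42′ and 8.6400″

88°31′22.87″ S, 15°42′8.64″ W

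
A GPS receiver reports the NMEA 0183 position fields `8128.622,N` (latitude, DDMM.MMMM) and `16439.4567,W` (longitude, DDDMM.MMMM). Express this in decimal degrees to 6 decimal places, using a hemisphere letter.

Lat: degrees = first 2 digits = 81, minutes = 28.622; 81 + 28.622/60 = 81.4770333
Longitude: degrees = first 3 digits = 164, minutes = 39.4567; 164 + 39.4567/60 = 164.6576117

81.477033° N, 164.657612° W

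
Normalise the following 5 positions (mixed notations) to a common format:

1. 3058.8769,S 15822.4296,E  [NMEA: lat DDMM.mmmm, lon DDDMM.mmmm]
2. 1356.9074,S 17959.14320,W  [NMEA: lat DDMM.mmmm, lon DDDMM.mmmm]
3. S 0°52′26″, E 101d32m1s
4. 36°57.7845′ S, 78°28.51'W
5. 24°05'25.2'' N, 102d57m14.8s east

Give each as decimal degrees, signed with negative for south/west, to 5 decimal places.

1. -30.98128, 158.37383
2. -13.94846, -179.98572
3. -0.87389, 101.53361
4. -36.96308, -78.47517
5. 24.09033, 102.95411

Point 1:
  φ: degrees = first 2 digits = 30, minutes = 58.8769; 30 + 58.8769/60 = 30.981282
  hemisphere S, so the sign is −
  Longitude: degrees = first 3 digits = 158, minutes = 22.4296; 158 + 22.4296/60 = 158.373827
  E → positive
Point 2:
  φ: degrees = first 2 digits = 13, minutes = 56.9074; 13 + 56.9074/60 = 13.948457
  S → negative
  λ: degrees = first 3 digits = 179, minutes = 59.1432; 179 + 59.1432/60 = 179.985720
  W ⇒ negate
Point 3:
  Lat: 52′ + 26″ = 52.43333′; 0 + 52.43333/60 = 0.873889
  hemisphere S, so the sign is −
  λ: 101 + 32/60 + 1/3600 = 101.533611
  E → positive
Point 4:
  Lat: 36 + 57.7845/60 = 36.963075
  S → negative
  λ: 28.51′ = 0.475167°; total 78.475167
  hemisphere W, so the sign is −
Point 5:
  Latitude: 24° + 5/60 + 25.2/3600 = 24 + 0.083333 + 0.007000 = 24.090333
  N ⇒ keep positive
  Longitude: 102° + 57/60 + 14.8/3600 = 102 + 0.950000 + 0.004111 = 102.954111
  E ⇒ keep positive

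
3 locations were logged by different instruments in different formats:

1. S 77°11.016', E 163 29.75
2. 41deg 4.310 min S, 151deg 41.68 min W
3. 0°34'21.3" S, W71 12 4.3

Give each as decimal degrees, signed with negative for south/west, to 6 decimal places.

1. -77.183600, 163.495833
2. -41.071833, -151.694667
3. -0.572583, -71.201194

Point 1:
  φ: 11.016′ = 0.183600°; total 77.1836000
  hemisphere S, so the sign is −
  Longitude: 163 + 29.75/60 = 163.4958333
  E → positive
Point 2:
  Lat: 4.31′ = 0.071833°; total 41.0718333
  S ⇒ negate
  Longitude: 151 + 41.68/60 = 151.6946667
  hemisphere W, so the sign is −
Point 3:
  Lat: 34′ + 21.3″ = 34.35500′; 0 + 34.35500/60 = 0.5725833
  hemisphere S, so the sign is −
  Lon: 71° + 12/60 + 4.3/3600 = 71 + 0.200000 + 0.001194 = 71.2011944
  W ⇒ negate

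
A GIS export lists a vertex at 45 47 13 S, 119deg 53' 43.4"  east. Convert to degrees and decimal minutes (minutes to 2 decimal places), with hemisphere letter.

Lat: seconds/60 = 0.21667; minutes = 47 + 0.21667 = 47.2167
λ: seconds/60 = 0.72333; minutes = 53 + 0.72333 = 53.7233

45° 47.22′ S, 119° 53.72′ E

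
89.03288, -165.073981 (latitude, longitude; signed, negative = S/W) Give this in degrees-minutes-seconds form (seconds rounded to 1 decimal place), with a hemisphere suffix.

φ: whole degrees 89; 1.97280′ → 1′ and 58.368″
Longitude is negative → W; |value| = 165.073981
λ: 0.073981° → 4.43886′; 0.43886 × 60 = 26.332″

89°01′58.4″ N, 165°04′26.3″ W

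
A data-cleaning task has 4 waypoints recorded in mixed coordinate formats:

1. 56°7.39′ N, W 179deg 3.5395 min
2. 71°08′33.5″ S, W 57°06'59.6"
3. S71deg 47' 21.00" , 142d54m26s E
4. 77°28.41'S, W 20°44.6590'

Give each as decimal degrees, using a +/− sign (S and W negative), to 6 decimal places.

1. 56.123167, -179.058992
2. -71.142639, -57.116556
3. -71.789167, 142.907222
4. -77.473500, -20.744317

Point 1:
  Latitude: 7.39′ = 0.123167°; total 56.1231667
  N → positive
  λ: 3.5395′ = 0.058992°; total 179.0589917
  W ⇒ negate
Point 2:
  Lat: 71 + 8/60 + 33.5/3600 = 71.1426389
  hemisphere S, so the sign is −
  Longitude: 57 + 6/60 + 59.6/3600 = 57.1165556
  hemisphere W, so the sign is −
Point 3:
  Lat: 47′ + 21″ = 47.35000′; 71 + 47.35000/60 = 71.7891667
  hemisphere S, so the sign is −
  Longitude: 142° + 54/60 + 26/3600 = 142 + 0.900000 + 0.007222 = 142.9072222
  E ⇒ keep positive
Point 4:
  φ: 77 + 28.41/60 = 77.4735000
  hemisphere S, so the sign is −
  Lon: 44.659′ = 0.744317°; total 20.7443167
  hemisphere W, so the sign is −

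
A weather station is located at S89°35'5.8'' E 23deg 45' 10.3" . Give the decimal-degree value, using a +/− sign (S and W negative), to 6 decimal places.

-89.584944, 23.752861

φ: 89 + 35/60 + 5.8/3600 = 89.5849444
hemisphere S, so the sign is −
λ: 23 + 45/60 + 10.3/3600 = 23.7528611
E ⇒ keep positive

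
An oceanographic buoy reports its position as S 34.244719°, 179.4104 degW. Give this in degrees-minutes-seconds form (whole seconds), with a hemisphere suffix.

34°14′41″ S, 179°24′37″ W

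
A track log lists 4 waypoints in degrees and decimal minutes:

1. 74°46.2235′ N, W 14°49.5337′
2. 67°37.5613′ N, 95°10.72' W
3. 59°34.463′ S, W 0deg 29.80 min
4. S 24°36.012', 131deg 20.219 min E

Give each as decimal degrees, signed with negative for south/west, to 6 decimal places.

1. 74.770392, -14.825562
2. 67.626022, -95.178667
3. -59.574383, -0.496667
4. -24.600200, 131.336983

Point 1:
  Latitude: 46.2235′ = 0.770392°; total 74.7703917
  N ⇒ keep positive
  λ: 49.5337′ = 0.825562°; total 14.8255617
  W ⇒ negate
Point 2:
  Latitude: 37.5613′ = 0.626022°; total 67.6260217
  N → positive
  Longitude: 95 + 10.72/60 = 95.1786667
  hemisphere W, so the sign is −
Point 3:
  Lat: 59 + 34.463/60 = 59.5743833
  hemisphere S, so the sign is −
  Longitude: 0 + 29.8/60 = 0.4966667
  W ⇒ negate
Point 4:
  Latitude: 36.012′ = 0.600200°; total 24.6002000
  S → negative
  Lon: 20.219′ = 0.336983°; total 131.3369833
  E ⇒ keep positive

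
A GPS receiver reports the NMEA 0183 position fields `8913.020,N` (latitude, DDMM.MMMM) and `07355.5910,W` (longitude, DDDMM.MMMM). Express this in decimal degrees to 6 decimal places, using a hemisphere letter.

φ: degrees = first 2 digits = 89, minutes = 13.02; 89 + 13.02/60 = 89.2170000
λ: split at 3 digits → 073° and 55.591′; 73 + 55.591/60 = 73.9265167

89.217000° N, 73.926517° W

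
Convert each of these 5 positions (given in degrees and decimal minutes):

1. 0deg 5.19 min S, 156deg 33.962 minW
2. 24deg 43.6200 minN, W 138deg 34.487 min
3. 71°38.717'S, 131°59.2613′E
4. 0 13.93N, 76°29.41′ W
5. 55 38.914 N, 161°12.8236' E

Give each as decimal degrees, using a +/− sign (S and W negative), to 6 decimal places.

Point 1:
  Latitude: 0 + 5.19/60 = 0.0865000
  S → negative
  Lon: 156 + 33.962/60 = 156.5660333
  hemisphere W, so the sign is −
Point 2:
  Latitude: 24 + 43.62/60 = 24.7270000
  N → positive
  Longitude: 34.487′ = 0.574783°; total 138.5747833
  W ⇒ negate
Point 3:
  φ: 38.717′ = 0.645283°; total 71.6452833
  S → negative
  Longitude: 131 + 59.2613/60 = 131.9876883
  E ⇒ keep positive
Point 4:
  φ: 13.93′ = 0.232167°; total 0.2321667
  N ⇒ keep positive
  Lon: 29.41′ = 0.490167°; total 76.4901667
  W → negative
Point 5:
  φ: 55 + 38.914/60 = 55.6485667
  N ⇒ keep positive
  λ: 161 + 12.8236/60 = 161.2137267
  E → positive

1. -0.086500, -156.566033
2. 24.727000, -138.574783
3. -71.645283, 131.987688
4. 0.232167, -76.490167
5. 55.648567, 161.213727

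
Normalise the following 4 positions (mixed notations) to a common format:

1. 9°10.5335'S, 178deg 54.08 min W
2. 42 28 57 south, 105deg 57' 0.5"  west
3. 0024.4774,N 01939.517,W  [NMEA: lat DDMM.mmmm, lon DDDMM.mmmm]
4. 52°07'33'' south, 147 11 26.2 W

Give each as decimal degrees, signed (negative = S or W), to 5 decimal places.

1. -9.17556, -178.90133
2. -42.48250, -105.95014
3. 0.40796, -19.65862
4. -52.12583, -147.19061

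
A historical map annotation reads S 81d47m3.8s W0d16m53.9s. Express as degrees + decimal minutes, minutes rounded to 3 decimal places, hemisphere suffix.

81° 47.063′ S, 0° 16.898′ W

φ: seconds/60 = 0.06333; minutes = 47 + 0.06333 = 47.06333
Lon: seconds/60 = 0.89833; minutes = 16 + 0.89833 = 16.89833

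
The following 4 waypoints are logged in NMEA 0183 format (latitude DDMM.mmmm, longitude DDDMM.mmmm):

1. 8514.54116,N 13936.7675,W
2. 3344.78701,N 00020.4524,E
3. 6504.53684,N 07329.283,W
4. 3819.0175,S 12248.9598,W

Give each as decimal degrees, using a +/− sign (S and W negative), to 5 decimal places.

1. 85.24235, -139.61279
2. 33.74645, 0.34087
3. 65.07561, -73.48805
4. -38.31696, -122.81600

Point 1:
  φ: degrees = first 2 digits = 85, minutes = 14.54116; 85 + 14.54116/60 = 85.242353
  N → positive
  Longitude: degrees = first 3 digits = 139, minutes = 36.7675; 139 + 36.7675/60 = 139.612792
  hemisphere W, so the sign is −
Point 2:
  Latitude: split at 2 digits → 33° and 44.78701′; 33 + 44.78701/60 = 33.746450
  N → positive
  Lon: degrees = first 3 digits = 0, minutes = 20.4524; 0 + 20.4524/60 = 0.340873
  E → positive
Point 3:
  Lat: degrees = first 2 digits = 65, minutes = 4.53684; 65 + 4.53684/60 = 65.075614
  N → positive
  λ: split at 3 digits → 073° and 29.283′; 73 + 29.283/60 = 73.488050
  W → negative
Point 4:
  Lat: split at 2 digits → 38° and 19.0175′; 38 + 19.0175/60 = 38.316958
  S → negative
  λ: degrees = first 3 digits = 122, minutes = 48.9598; 122 + 48.9598/60 = 122.815997
  W → negative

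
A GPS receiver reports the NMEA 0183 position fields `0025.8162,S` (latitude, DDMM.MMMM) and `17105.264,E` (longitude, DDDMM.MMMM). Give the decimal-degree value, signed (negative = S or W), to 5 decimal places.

-0.43027, 171.08773

Latitude: split at 2 digits → 00° and 25.8162′; 0 + 25.8162/60 = 0.430270
S ⇒ negate
Longitude: split at 3 digits → 171° and 5.264′; 171 + 5.264/60 = 171.087733
E → positive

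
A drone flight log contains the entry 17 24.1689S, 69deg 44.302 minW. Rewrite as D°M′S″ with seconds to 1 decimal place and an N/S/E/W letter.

17°24′10.1″ S, 69°44′18.1″ W

Latitude: 24.16890′ → 24′ and 0.16890 × 60 = 10.134″
λ: 44.30200′ → 44′ and 0.30200 × 60 = 18.120″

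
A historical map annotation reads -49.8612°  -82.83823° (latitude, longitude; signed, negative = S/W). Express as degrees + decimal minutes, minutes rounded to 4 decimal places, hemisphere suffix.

49° 51.6720′ S, 82° 50.2938′ W

Latitude is negative → S; |value| = 49.861200
Lat: minutes = (49.861200 − 49) × 60 = 51.672000
Longitude is negative → W; |value| = 82.838230
Longitude: minutes = (82.838230 − 82) × 60 = 50.293800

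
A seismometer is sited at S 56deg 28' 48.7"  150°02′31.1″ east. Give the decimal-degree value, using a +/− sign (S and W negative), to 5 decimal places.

-56.48019, 150.04197

Latitude: 56 + 28/60 + 48.7/3600 = 56.480194
S → negative
Lon: 2′ + 31.1″ = 2.51833′; 150 + 2.51833/60 = 150.041972
E ⇒ keep positive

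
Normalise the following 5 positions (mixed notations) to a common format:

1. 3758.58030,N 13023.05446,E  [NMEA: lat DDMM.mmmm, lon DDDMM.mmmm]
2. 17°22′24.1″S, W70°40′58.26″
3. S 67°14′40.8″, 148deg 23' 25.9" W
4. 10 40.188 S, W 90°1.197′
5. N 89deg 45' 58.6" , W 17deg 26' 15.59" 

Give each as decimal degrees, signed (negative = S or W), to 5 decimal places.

1. 37.97634, 130.38424
2. -17.37336, -70.68285
3. -67.24467, -148.39053
4. -10.66980, -90.01995
5. 89.76628, -17.43766

Point 1:
  Latitude: split at 2 digits → 37° and 58.5803′; 37 + 58.5803/60 = 37.976338
  N → positive
  Lon: degrees = first 3 digits = 130, minutes = 23.05446; 130 + 23.05446/60 = 130.384241
  E ⇒ keep positive
Point 2:
  φ: 17° + 22/60 + 24.1/3600 = 17 + 0.366667 + 0.006694 = 17.373361
  S ⇒ negate
  λ: 70 + 40/60 + 58.26/3600 = 70.682850
  hemisphere W, so the sign is −
Point 3:
  φ: 67° + 14/60 + 40.8/3600 = 67 + 0.233333 + 0.011333 = 67.244667
  hemisphere S, so the sign is −
  Lon: 148 + 23/60 + 25.9/3600 = 148.390528
  W → negative
Point 4:
  Lat: 40.188′ = 0.669800°; total 10.669800
  hemisphere S, so the sign is −
  Longitude: 1.197′ = 0.019950°; total 90.019950
  hemisphere W, so the sign is −
Point 5:
  Lat: 89 + 45/60 + 58.6/3600 = 89.766278
  N → positive
  Lon: 17 + 26/60 + 15.59/3600 = 17.437664
  W → negative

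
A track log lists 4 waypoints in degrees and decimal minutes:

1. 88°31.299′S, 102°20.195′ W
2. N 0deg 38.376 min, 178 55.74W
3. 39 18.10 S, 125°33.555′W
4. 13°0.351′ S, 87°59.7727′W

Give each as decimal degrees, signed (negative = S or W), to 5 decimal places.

Point 1:
  Latitude: 31.299′ = 0.521650°; total 88.521650
  hemisphere S, so the sign is −
  λ: 102 + 20.195/60 = 102.336583
  W ⇒ negate
Point 2:
  Lat: 38.376′ = 0.639600°; total 0.639600
  N → positive
  λ: 178 + 55.74/60 = 178.929000
  W → negative
Point 3:
  φ: 18.1′ = 0.301667°; total 39.301667
  S ⇒ negate
  Longitude: 33.555′ = 0.559250°; total 125.559250
  W ⇒ negate
Point 4:
  φ: 13 + 0.351/60 = 13.005850
  hemisphere S, so the sign is −
  λ: 59.7727′ = 0.996212°; total 87.996212
  hemisphere W, so the sign is −

1. -88.52165, -102.33658
2. 0.63960, -178.92900
3. -39.30167, -125.55925
4. -13.00585, -87.99621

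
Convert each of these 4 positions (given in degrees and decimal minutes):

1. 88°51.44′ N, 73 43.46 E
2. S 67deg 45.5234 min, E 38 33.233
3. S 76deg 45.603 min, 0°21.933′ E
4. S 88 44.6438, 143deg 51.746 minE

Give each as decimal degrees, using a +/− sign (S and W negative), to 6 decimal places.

1. 88.857333, 73.724333
2. -67.758723, 38.553883
3. -76.760050, 0.365550
4. -88.744063, 143.862433

Point 1:
  Lat: 88 + 51.44/60 = 88.8573333
  N ⇒ keep positive
  Lon: 73 + 43.46/60 = 73.7243333
  E → positive
Point 2:
  Lat: 45.5234′ = 0.758723°; total 67.7587233
  S → negative
  Lon: 33.233′ = 0.553883°; total 38.5538833
  E ⇒ keep positive
Point 3:
  φ: 76 + 45.603/60 = 76.7600500
  S → negative
  Lon: 21.933′ = 0.365550°; total 0.3655500
  E → positive
Point 4:
  Latitude: 88 + 44.6438/60 = 88.7440633
  S → negative
  λ: 51.746′ = 0.862433°; total 143.8624333
  E → positive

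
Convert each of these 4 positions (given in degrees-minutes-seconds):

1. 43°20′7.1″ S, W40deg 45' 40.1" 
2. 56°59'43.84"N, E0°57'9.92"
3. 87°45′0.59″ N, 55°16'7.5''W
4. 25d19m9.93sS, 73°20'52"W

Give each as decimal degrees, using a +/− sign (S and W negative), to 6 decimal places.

1. -43.335306, -40.761139
2. 56.995511, 0.952756
3. 87.750164, -55.268750
4. -25.319425, -73.347778

Point 1:
  Lat: 43° + 20/60 + 7.1/3600 = 43 + 0.333333 + 0.001972 = 43.3353056
  S → negative
  Longitude: 40° + 45/60 + 40.1/3600 = 40 + 0.750000 + 0.011139 = 40.7611389
  hemisphere W, so the sign is −
Point 2:
  Lat: 56° + 59/60 + 43.84/3600 = 56 + 0.983333 + 0.012178 = 56.9955111
  N → positive
  Longitude: 57′ + 9.92″ = 57.16533′; 0 + 57.16533/60 = 0.9527556
  E ⇒ keep positive
Point 3:
  Latitude: 87° + 45/60 + 0.59/3600 = 87 + 0.750000 + 0.000164 = 87.7501639
  N ⇒ keep positive
  λ: 16′ + 7.5″ = 16.12500′; 55 + 16.12500/60 = 55.2687500
  hemisphere W, so the sign is −
Point 4:
  Lat: 25 + 19/60 + 9.93/3600 = 25.3194250
  S ⇒ negate
  Longitude: 20′ + 52″ = 20.86667′; 73 + 20.86667/60 = 73.3477778
  W → negative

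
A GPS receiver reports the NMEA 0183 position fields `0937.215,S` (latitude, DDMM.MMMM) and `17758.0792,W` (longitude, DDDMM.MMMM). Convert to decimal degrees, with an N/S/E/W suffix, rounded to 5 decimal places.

9.62025° S, 177.96799° W

φ: split at 2 digits → 09° and 37.215′; 9 + 37.215/60 = 9.620250
λ: split at 3 digits → 177° and 58.0792′; 177 + 58.0792/60 = 177.967987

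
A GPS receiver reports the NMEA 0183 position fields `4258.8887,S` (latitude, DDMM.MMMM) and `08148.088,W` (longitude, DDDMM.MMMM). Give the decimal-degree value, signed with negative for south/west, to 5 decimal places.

Lat: degrees = first 2 digits = 42, minutes = 58.8887; 42 + 58.8887/60 = 42.981478
S → negative
λ: split at 3 digits → 081° and 48.088′; 81 + 48.088/60 = 81.801467
W ⇒ negate

-42.98148, -81.80147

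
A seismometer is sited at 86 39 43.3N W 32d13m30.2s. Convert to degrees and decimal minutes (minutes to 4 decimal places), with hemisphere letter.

86° 39.7217′ N, 32° 13.5033′ W

Latitude: seconds/60 = 0.72167; minutes = 39 + 0.72167 = 39.721667
λ: seconds/60 = 0.50333; minutes = 13 + 0.50333 = 13.503333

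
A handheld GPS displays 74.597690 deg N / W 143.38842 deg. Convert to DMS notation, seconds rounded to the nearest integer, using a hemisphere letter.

74°35′52″ N, 143°23′18″ W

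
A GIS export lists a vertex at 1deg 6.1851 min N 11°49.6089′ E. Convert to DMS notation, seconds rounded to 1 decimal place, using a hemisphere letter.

1°06′11.1″ N, 11°49′36.5″ E

φ: 6.18510′ → 6′ and 0.18510 × 60 = 11.106″
Lon: fractional minutes 0.60890 × 60 = 36.534″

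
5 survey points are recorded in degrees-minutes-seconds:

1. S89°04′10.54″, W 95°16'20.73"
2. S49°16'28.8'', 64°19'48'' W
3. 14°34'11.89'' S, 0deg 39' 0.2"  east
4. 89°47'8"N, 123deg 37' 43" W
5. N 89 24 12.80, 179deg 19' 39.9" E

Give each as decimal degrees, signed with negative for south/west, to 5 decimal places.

1. -89.06959, -95.27243
2. -49.27467, -64.33000
3. -14.56997, 0.65006
4. 89.78556, -123.62861
5. 89.40356, 179.32775

Point 1:
  φ: 4′ + 10.54″ = 4.17567′; 89 + 4.17567/60 = 89.069594
  hemisphere S, so the sign is −
  λ: 16′ + 20.73″ = 16.34550′; 95 + 16.34550/60 = 95.272425
  hemisphere W, so the sign is −
Point 2:
  Lat: 49 + 16/60 + 28.8/3600 = 49.274667
  hemisphere S, so the sign is −
  Longitude: 64° + 19/60 + 48/3600 = 64 + 0.316667 + 0.013333 = 64.330000
  W → negative
Point 3:
  Lat: 34′ + 11.89″ = 34.19817′; 14 + 34.19817/60 = 14.569969
  S → negative
  Lon: 39′ + 0.2″ = 39.00333′; 0 + 39.00333/60 = 0.650056
  E ⇒ keep positive
Point 4:
  Latitude: 89 + 47/60 + 8/3600 = 89.785556
  N → positive
  λ: 123 + 37/60 + 43/3600 = 123.628611
  W → negative
Point 5:
  Latitude: 24′ + 12.8″ = 24.21333′; 89 + 24.21333/60 = 89.403556
  N ⇒ keep positive
  λ: 179° + 19/60 + 39.9/3600 = 179 + 0.316667 + 0.011083 = 179.327750
  E ⇒ keep positive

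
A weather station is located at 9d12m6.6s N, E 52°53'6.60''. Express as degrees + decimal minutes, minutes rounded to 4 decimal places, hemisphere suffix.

Latitude: 12 + 6.6/60 = 12.110000′
Longitude: 53 + 6.6/60 = 53.110000′

9° 12.1100′ N, 52° 53.1100′ E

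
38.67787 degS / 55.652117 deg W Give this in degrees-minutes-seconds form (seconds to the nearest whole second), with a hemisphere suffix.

38°40′40″ S, 55°39′8″ W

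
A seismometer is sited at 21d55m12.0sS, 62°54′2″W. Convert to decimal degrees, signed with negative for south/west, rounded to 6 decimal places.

Latitude: 55′ + 12″ = 55.20000′; 21 + 55.20000/60 = 21.9200000
S ⇒ negate
λ: 54′ + 2″ = 54.03333′; 62 + 54.03333/60 = 62.9005556
W ⇒ negate

-21.920000, -62.900556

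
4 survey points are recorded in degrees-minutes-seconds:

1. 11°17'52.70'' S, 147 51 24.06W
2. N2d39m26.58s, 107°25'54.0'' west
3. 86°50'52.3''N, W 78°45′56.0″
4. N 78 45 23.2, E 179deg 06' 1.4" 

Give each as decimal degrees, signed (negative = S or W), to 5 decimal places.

Point 1:
  φ: 11 + 17/60 + 52.7/3600 = 11.297972
  S ⇒ negate
  λ: 147 + 51/60 + 24.06/3600 = 147.856683
  hemisphere W, so the sign is −
Point 2:
  Latitude: 2 + 39/60 + 26.58/3600 = 2.657383
  N ⇒ keep positive
  Longitude: 107 + 25/60 + 54/3600 = 107.431667
  hemisphere W, so the sign is −
Point 3:
  Lat: 50′ + 52.3″ = 50.87167′; 86 + 50.87167/60 = 86.847861
  N → positive
  λ: 45′ + 56″ = 45.93333′; 78 + 45.93333/60 = 78.765556
  W ⇒ negate
Point 4:
  Lat: 45′ + 23.2″ = 45.38667′; 78 + 45.38667/60 = 78.756444
  N → positive
  λ: 179 + 6/60 + 1.4/3600 = 179.100389
  E ⇒ keep positive

1. -11.29797, -147.85668
2. 2.65738, -107.43167
3. 86.84786, -78.76556
4. 78.75644, 179.10039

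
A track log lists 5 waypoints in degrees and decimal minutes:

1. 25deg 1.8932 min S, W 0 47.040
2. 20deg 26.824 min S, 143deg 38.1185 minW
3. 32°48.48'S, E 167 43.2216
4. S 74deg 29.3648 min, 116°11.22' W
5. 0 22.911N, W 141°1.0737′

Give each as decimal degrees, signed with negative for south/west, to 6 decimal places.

1. -25.031553, -0.784000
2. -20.447067, -143.635308
3. -32.808000, 167.720360
4. -74.489413, -116.187000
5. 0.381850, -141.017895

Point 1:
  φ: 25 + 1.8932/60 = 25.0315533
  S → negative
  Lon: 0 + 47.04/60 = 0.7840000
  hemisphere W, so the sign is −
Point 2:
  Lat: 20 + 26.824/60 = 20.4470667
  S → negative
  Lon: 38.1185′ = 0.635308°; total 143.6353083
  W → negative
Point 3:
  φ: 48.48′ = 0.808000°; total 32.8080000
  S → negative
  λ: 43.2216′ = 0.720360°; total 167.7203600
  E ⇒ keep positive
Point 4:
  Latitude: 74 + 29.3648/60 = 74.4894133
  hemisphere S, so the sign is −
  λ: 11.22′ = 0.187000°; total 116.1870000
  W ⇒ negate
Point 5:
  φ: 0 + 22.911/60 = 0.3818500
  N ⇒ keep positive
  Longitude: 1.0737′ = 0.017895°; total 141.0178950
  hemisphere W, so the sign is −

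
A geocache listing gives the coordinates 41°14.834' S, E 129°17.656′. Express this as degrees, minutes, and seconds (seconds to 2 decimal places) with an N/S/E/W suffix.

φ: fractional minutes 0.83400 × 60 = 50.0400″
Lon: fractional minutes 0.65600 × 60 = 39.3600″

41°14′50.04″ S, 129°17′39.36″ E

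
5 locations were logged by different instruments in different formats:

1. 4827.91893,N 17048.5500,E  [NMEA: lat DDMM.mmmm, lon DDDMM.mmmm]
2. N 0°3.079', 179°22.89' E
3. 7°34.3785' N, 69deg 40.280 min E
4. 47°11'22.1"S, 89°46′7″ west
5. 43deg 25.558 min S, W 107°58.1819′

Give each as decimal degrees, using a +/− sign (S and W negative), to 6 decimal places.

Point 1:
  Lat: split at 2 digits → 48° and 27.91893′; 48 + 27.91893/60 = 48.4653155
  N ⇒ keep positive
  λ: degrees = first 3 digits = 170, minutes = 48.55; 170 + 48.55/60 = 170.8091667
  E → positive
Point 2:
  Lat: 0 + 3.079/60 = 0.0513167
  N → positive
  λ: 22.89′ = 0.381500°; total 179.3815000
  E → positive
Point 3:
  Latitude: 7 + 34.3785/60 = 7.5729750
  N → positive
  λ: 69 + 40.28/60 = 69.6713333
  E → positive
Point 4:
  Latitude: 11′ + 22.1″ = 11.36833′; 47 + 11.36833/60 = 47.1894722
  S ⇒ negate
  λ: 89 + 46/60 + 7/3600 = 89.7686111
  hemisphere W, so the sign is −
Point 5:
  Lat: 25.558′ = 0.425967°; total 43.4259667
  S → negative
  Longitude: 58.1819′ = 0.969698°; total 107.9696983
  W ⇒ negate

1. 48.465316, 170.809167
2. 0.051317, 179.381500
3. 7.572975, 69.671333
4. -47.189472, -89.768611
5. -43.425967, -107.969698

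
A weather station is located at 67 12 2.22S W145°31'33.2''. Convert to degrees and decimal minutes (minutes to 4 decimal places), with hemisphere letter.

67° 12.0370′ S, 145° 31.5533′ W

Latitude: seconds/60 = 0.03700; minutes = 12 + 0.03700 = 12.037000
Lon: 31 + 33.2/60 = 31.553333′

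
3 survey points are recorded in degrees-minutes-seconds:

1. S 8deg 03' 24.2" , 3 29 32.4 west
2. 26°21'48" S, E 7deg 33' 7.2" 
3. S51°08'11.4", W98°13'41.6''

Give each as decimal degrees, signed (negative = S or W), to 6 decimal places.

Point 1:
  Latitude: 8 + 3/60 + 24.2/3600 = 8.0567222
  hemisphere S, so the sign is −
  λ: 3° + 29/60 + 32.4/3600 = 3 + 0.483333 + 0.009000 = 3.4923333
  W ⇒ negate
Point 2:
  φ: 21′ + 48″ = 21.80000′; 26 + 21.80000/60 = 26.3633333
  hemisphere S, so the sign is −
  Longitude: 33′ + 7.2″ = 33.12000′; 7 + 33.12000/60 = 7.5520000
  E ⇒ keep positive
Point 3:
  Latitude: 51° + 8/60 + 11.4/3600 = 51 + 0.133333 + 0.003167 = 51.1365000
  hemisphere S, so the sign is −
  Lon: 98° + 13/60 + 41.6/3600 = 98 + 0.216667 + 0.011556 = 98.2282222
  W ⇒ negate

1. -8.056722, -3.492333
2. -26.363333, 7.552000
3. -51.136500, -98.228222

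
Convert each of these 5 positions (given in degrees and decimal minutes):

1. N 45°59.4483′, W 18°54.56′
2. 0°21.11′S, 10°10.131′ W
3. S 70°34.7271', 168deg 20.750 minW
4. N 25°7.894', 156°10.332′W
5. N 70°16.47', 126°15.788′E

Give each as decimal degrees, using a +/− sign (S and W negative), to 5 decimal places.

Point 1:
  φ: 59.4483′ = 0.990805°; total 45.990805
  N ⇒ keep positive
  Lon: 54.56′ = 0.909333°; total 18.909333
  W → negative
Point 2:
  φ: 21.11′ = 0.351833°; total 0.351833
  S ⇒ negate
  Lon: 10.131′ = 0.168850°; total 10.168850
  W → negative
Point 3:
  Lat: 70 + 34.7271/60 = 70.578785
  S ⇒ negate
  Lon: 20.75′ = 0.345833°; total 168.345833
  W ⇒ negate
Point 4:
  Lat: 25 + 7.894/60 = 25.131567
  N ⇒ keep positive
  Lon: 156 + 10.332/60 = 156.172200
  W → negative
Point 5:
  Latitude: 16.47′ = 0.274500°; total 70.274500
  N ⇒ keep positive
  Lon: 15.788′ = 0.263133°; total 126.263133
  E ⇒ keep positive

1. 45.99081, -18.90933
2. -0.35183, -10.16885
3. -70.57879, -168.34583
4. 25.13157, -156.17220
5. 70.27450, 126.26313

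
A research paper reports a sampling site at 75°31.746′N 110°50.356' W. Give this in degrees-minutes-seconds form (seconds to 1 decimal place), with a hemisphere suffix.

φ: fractional minutes 0.74600 × 60 = 44.760″
Lon: 50.35600′ → 50′ and 0.35600 × 60 = 21.360″

75°31′44.8″ N, 110°50′21.4″ W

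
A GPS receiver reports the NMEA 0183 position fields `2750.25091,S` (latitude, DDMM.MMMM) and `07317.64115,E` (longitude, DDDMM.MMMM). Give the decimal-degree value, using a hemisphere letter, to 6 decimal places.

Latitude: split at 2 digits → 27° and 50.25091′; 27 + 50.25091/60 = 27.8375152
Lon: degrees = first 3 digits = 73, minutes = 17.64115; 73 + 17.64115/60 = 73.2940192

27.837515° S, 73.294019° E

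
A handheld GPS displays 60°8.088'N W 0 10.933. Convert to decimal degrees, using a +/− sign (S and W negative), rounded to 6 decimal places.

60.134800, -0.182217

φ: 8.088′ = 0.134800°; total 60.1348000
N → positive
λ: 10.933′ = 0.182217°; total 0.1822167
hemisphere W, so the sign is −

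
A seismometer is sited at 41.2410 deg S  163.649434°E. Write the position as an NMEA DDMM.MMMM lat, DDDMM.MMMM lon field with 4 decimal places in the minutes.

Lat: minutes = (41.241000 − 41) × 60 = 14.460000
Longitude: fractional part 0.649434 → 38.966040 minutes

4114.4600,S / 16338.9660,E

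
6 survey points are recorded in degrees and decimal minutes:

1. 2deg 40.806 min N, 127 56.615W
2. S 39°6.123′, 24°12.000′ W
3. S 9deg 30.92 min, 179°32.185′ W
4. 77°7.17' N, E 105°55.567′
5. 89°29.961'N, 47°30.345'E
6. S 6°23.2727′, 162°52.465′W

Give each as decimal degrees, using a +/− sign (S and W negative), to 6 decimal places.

Point 1:
  φ: 40.806′ = 0.680100°; total 2.6801000
  N → positive
  Longitude: 127 + 56.615/60 = 127.9435833
  W ⇒ negate
Point 2:
  φ: 6.123′ = 0.102050°; total 39.1020500
  S ⇒ negate
  Longitude: 24 + 12/60 = 24.2000000
  W → negative
Point 3:
  Latitude: 30.92′ = 0.515333°; total 9.5153333
  S ⇒ negate
  λ: 179 + 32.185/60 = 179.5364167
  W ⇒ negate
Point 4:
  Lat: 77 + 7.17/60 = 77.1195000
  N → positive
  λ: 105 + 55.567/60 = 105.9261167
  E → positive
Point 5:
  Latitude: 89 + 29.961/60 = 89.4993500
  N → positive
  λ: 30.345′ = 0.505750°; total 47.5057500
  E ⇒ keep positive
Point 6:
  φ: 6 + 23.2727/60 = 6.3878783
  S ⇒ negate
  λ: 162 + 52.465/60 = 162.8744167
  hemisphere W, so the sign is −

1. 2.680100, -127.943583
2. -39.102050, -24.200000
3. -9.515333, -179.536417
4. 77.119500, 105.926117
5. 89.499350, 47.505750
6. -6.387878, -162.874417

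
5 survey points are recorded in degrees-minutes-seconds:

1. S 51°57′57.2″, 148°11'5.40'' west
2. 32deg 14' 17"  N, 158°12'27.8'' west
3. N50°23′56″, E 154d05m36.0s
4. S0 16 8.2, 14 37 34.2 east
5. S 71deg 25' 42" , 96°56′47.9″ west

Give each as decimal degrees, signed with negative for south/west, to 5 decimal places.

1. -51.96589, -148.18483
2. 32.23806, -158.20772
3. 50.39889, 154.09333
4. -0.26894, 14.62617
5. -71.42833, -96.94664

Point 1:
  φ: 57′ + 57.2″ = 57.95333′; 51 + 57.95333/60 = 51.965889
  S ⇒ negate
  Longitude: 148 + 11/60 + 5.4/3600 = 148.184833
  hemisphere W, so the sign is −
Point 2:
  φ: 14′ + 17″ = 14.28333′; 32 + 14.28333/60 = 32.238056
  N → positive
  Lon: 12′ + 27.8″ = 12.46333′; 158 + 12.46333/60 = 158.207722
  W → negative
Point 3:
  φ: 50 + 23/60 + 56/3600 = 50.398889
  N → positive
  λ: 154 + 5/60 + 36/3600 = 154.093333
  E → positive
Point 4:
  Latitude: 16′ + 8.2″ = 16.13667′; 0 + 16.13667/60 = 0.268944
  hemisphere S, so the sign is −
  λ: 14° + 37/60 + 34.2/3600 = 14 + 0.616667 + 0.009500 = 14.626167
  E → positive
Point 5:
  Latitude: 71° + 25/60 + 42/3600 = 71 + 0.416667 + 0.011667 = 71.428333
  S ⇒ negate
  Lon: 56′ + 47.9″ = 56.79833′; 96 + 56.79833/60 = 96.946639
  W ⇒ negate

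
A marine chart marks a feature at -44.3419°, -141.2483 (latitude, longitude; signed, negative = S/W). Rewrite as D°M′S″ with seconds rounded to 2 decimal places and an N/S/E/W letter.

Latitude is negative → S; |value| = 44.341900
Lat: 0.341900° → 20.51400′; 0.51400 × 60 = 30.8400″
Longitude is negative → W; |value| = 141.248300
Longitude: 0.248300° → 14.89800′; 0.89800 × 60 = 53.8800″

44°20′30.84″ S, 141°14′53.88″ W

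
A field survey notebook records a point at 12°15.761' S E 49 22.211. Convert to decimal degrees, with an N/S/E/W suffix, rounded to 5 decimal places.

Latitude: 15.761′ = 0.262683°; total 12.262683
λ: 49 + 22.211/60 = 49.370183

12.26268° S, 49.37018° E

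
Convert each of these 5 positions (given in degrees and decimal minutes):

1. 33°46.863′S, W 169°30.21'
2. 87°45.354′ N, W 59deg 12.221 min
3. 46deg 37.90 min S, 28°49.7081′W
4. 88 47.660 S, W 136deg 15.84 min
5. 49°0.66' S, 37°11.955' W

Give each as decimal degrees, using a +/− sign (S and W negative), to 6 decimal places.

Point 1:
  φ: 46.863′ = 0.781050°; total 33.7810500
  hemisphere S, so the sign is −
  Lon: 169 + 30.21/60 = 169.5035000
  W ⇒ negate
Point 2:
  Latitude: 45.354′ = 0.755900°; total 87.7559000
  N → positive
  Lon: 59 + 12.221/60 = 59.2036833
  W ⇒ negate
Point 3:
  Latitude: 46 + 37.9/60 = 46.6316667
  S → negative
  Longitude: 28 + 49.7081/60 = 28.8284683
  W ⇒ negate
Point 4:
  Latitude: 47.66′ = 0.794333°; total 88.7943333
  S ⇒ negate
  Longitude: 136 + 15.84/60 = 136.2640000
  W ⇒ negate
Point 5:
  Lat: 49 + 0.66/60 = 49.0110000
  S ⇒ negate
  Lon: 37 + 11.955/60 = 37.1992500
  hemisphere W, so the sign is −

1. -33.781050, -169.503500
2. 87.755900, -59.203683
3. -46.631667, -28.828468
4. -88.794333, -136.264000
5. -49.011000, -37.199250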